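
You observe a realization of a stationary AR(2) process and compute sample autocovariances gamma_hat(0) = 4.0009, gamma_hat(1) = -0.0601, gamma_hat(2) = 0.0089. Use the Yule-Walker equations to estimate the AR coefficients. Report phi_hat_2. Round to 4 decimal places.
\hat\phi_{2} = 0.0020

The Yule-Walker equations for an AR(p) process read, in matrix form,
  Gamma_p phi = r_p,   with   (Gamma_p)_{ij} = gamma(|i - j|),
                       (r_p)_i = gamma(i),   i,j = 1..p.
Substitute the sample gammas (Toeplitz matrix and right-hand side of size 2):
  Gamma_p = [[4.0009, -0.0601], [-0.0601, 4.0009]]
  r_p     = [-0.0601, 0.0089]
Written out:
  4.0009 phi_1 - 0.0601 phi_2 = -0.0601
  -0.0601 phi_1 + 4.0009 phi_2 = 0.0089
Solve by Cramer's rule:
  det = gamma(0)^2 - gamma(1)^2 = (4.0009)^2 - (-0.0601)^2 = 16.00720081 - 0.00361201 = 16.0035888
  phi_hat_1 = [gamma(1) gamma(0) - gamma(1) gamma(2)] / det = [(-0.0601)(4.0009) - (-0.0601)(0.0089)] / 16.0035888 = -0.2399192 / 16.0035888 = -0.015
  phi_hat_2 = [gamma(0) gamma(2) - gamma(1)^2] / det = [(4.0009)(0.0089) - (-0.0601)^2] / 16.0035888 = 0.031996 / 16.0035888 = 0.002
So phi_hat = [-0.0150, 0.0020].
Therefore phi_hat_2 = 0.0020.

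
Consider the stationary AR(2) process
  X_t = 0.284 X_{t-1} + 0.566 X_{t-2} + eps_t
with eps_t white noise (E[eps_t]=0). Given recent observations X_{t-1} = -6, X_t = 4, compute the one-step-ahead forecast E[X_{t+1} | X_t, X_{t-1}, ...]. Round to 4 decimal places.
E[X_{t+1} \mid \mathcal F_t] = -2.2600

For an AR(p) model X_t = c + sum_i phi_i X_{t-i} + eps_t, the
one-step-ahead conditional mean is
  E[X_{t+1} | X_t, ...] = c + sum_i phi_i X_{t+1-i}.
Substitute known values:
  E[X_{t+1} | ...] = (0.284) * (4) + (0.566) * (-6)
                   = -2.2600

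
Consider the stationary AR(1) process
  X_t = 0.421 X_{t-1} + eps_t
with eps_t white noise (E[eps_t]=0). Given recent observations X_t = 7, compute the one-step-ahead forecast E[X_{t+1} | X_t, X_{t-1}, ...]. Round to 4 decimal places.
E[X_{t+1} \mid \mathcal F_t] = 2.9470

For an AR(p) model X_t = c + sum_i phi_i X_{t-i} + eps_t, the
one-step-ahead conditional mean is
  E[X_{t+1} | X_t, ...] = c + sum_i phi_i X_{t+1-i}.
Substitute known values:
  E[X_{t+1} | ...] = (0.421) * (7)
                   = 2.9470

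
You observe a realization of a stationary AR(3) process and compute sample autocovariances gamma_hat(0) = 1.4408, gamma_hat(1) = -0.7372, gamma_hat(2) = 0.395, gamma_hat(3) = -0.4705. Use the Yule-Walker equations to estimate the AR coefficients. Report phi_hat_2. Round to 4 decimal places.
\hat\phi_{2} = -0.1060

The Yule-Walker equations for an AR(p) process read, in matrix form,
  Gamma_p phi = r_p,   with   (Gamma_p)_{ij} = gamma(|i - j|),
                       (r_p)_i = gamma(i),   i,j = 1..p.
Substitute the sample gammas (Toeplitz matrix and right-hand side of size 3):
  Gamma_p = [[1.4408, -0.7372, 0.395], [-0.7372, 1.4408, -0.7372], [0.395, -0.7372, 1.4408]]
  r_p     = [-0.7372, 0.395, -0.4705]
Written out (R1..R3):
  (R1) 1.4408 phi_1 - 0.7372 phi_2 + 0.395 phi_3 = -0.7372
  (R2) -0.7372 phi_1 + 1.4408 phi_2 - 0.7372 phi_3 = 0.395
  (R3) 0.395 phi_1 - 0.7372 phi_2 + 1.4408 phi_3 = -0.4705
Gaussian elimination:
  R2 <- R2 - (-0.7372/1.4408) R1 = R2 - (-0.51166) R1:  1.063604 phi_2 - 0.535094 phi_3 = 0.017804
  R3 <- R3 - (0.395/1.4408) R1 = R3 - (0.274153) R1:  -0.535094 phi_2 + 1.332509 phi_3 = -0.268394
  R3 <- R3 - (-0.535094/1.063604) R2 = R3 - (-0.503095) R2:  1.063306 phi_3 = -0.259437
Back-substitution:
  phi_hat_3 = -0.259437 / 1.063306 = -0.243991
  phi_hat_2 = (0.017804 - (-0.535094)(-0.243991)) / 1.063604 = -0.106011
  phi_hat_1 = (-0.7372 - (-0.7372)(-0.106011) - (0.395)(-0.243991)) / 1.4408 = -0.499011
So phi_hat = [-0.4990, -0.1060, -0.2440].
Therefore phi_hat_2 = -0.1060.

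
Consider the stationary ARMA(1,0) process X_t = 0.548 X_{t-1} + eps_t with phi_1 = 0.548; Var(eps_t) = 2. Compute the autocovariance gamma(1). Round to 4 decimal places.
\gamma(1) = 1.5664

Multiply the model equation by X_{t-k} and take expectations. With theta_0 = psi_0 = 1 and psi_j the MA(infinity) weights, this gives
  gamma(k) - sum_i phi_i gamma(k-i) = c_k,
  c_k = sigma^2 * sum_{j=k..q} theta_j psi_{j-k}   (c_k = 0 for k > q),
using gamma(-m) = gamma(m).
Pure AR (q = 0): c_0 = sigma^2 = 2, c_k = 0 for k >= 1.
Equations for k = 0 and k = 1 (AR order 1):
  gamma(0) = phi_1 gamma(1) + c_0
  gamma(1) = phi_1 gamma(0) + c_1
Substituting the second into the first: gamma(0) (1 - phi_1^2) = c_0 + phi_1 c_1, so
  gamma(0) = c_0 / (1 - phi_1^2) = 2 / (1 - (0.548)^2) = 2 / 0.699696 = 2.858384.
  gamma(1) = phi_1 gamma(0) = (0.548)(2.858384) = 1.566395.
Therefore gamma(1) = 1.5664 (to 4 decimal places).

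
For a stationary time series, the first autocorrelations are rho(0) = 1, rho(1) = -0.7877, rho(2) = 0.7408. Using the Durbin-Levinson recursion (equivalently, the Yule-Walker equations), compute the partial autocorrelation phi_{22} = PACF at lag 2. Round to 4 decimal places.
\phi_{22} = 0.3170

The PACF at lag k is phi_{kk}, the last component of the solution
to the Yule-Walker system G_k phi = r_k where
  (G_k)_{ij} = rho(|i - j|), (r_k)_i = rho(i), i,j = 1..k.
Equivalently, Durbin-Levinson gives phi_{kk} iteratively:
  phi_{11} = rho(1)
  phi_{kk} = [rho(k) - sum_{j=1..k-1} phi_{k-1,j} rho(k-j)]
            / [1 - sum_{j=1..k-1} phi_{k-1,j} rho(j)],
  phi_{k,j} = phi_{k-1,j} - phi_{kk} phi_{k-1,k-j},  j = 1..k-1.
Step k = 1:
  phi_11 = rho(1) = -0.7877.
Step k = 2:
  phi_22 = [rho(2) - phi_11 rho(1)] / [1 - phi_11 rho(1)] = [0.7408 - (-0.7877)(-0.7877)] / [1 - (-0.7877)(-0.7877)]
         = 0.12032871 / 0.37952871 = 0.317.
Therefore phi_{22} = 0.3170.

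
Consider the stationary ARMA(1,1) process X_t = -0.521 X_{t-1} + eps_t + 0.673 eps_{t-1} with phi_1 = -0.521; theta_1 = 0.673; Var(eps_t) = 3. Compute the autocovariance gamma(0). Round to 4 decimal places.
\gamma(0) = 3.0951

Multiply the model equation by X_{t-k} and take expectations. With theta_0 = psi_0 = 1 and psi_j the MA(infinity) weights, this gives
  gamma(k) - sum_i phi_i gamma(k-i) = c_k,
  c_k = sigma^2 * sum_{j=k..q} theta_j psi_{j-k}   (c_k = 0 for k > q),
using gamma(-m) = gamma(m).
psi-weights needed (psi_j = theta_j + sum_i phi_i psi_{j-i}):
  psi_1 = theta_1 + phi_1 = 0.673 + (-0.521) = 0.152
Right-hand sides:
  c_0 = sigma^2 (1 + theta_1 psi_1) = 3 * (1 + (0.673)(0.152)) = 3 * 1.102296 = 3.306888
  c_1 = sigma^2 theta_1 = 3 * (0.673) = 2.019
  c_2 = 0
Equations for k = 0 and k = 1 (AR order 1):
  gamma(0) = phi_1 gamma(1) + c_0
  gamma(1) = phi_1 gamma(0) + c_1
Substituting the second into the first: gamma(0) (1 - phi_1^2) = c_0 + phi_1 c_1, so
  gamma(0) = (c_0 + phi_1 c_1) / (1 - phi_1^2) = (3.306888 + (-0.521)(2.019)) / (1 - (-0.521)^2) = 2.254989 / 0.728559 = 3.095136.
Therefore gamma(0) = 3.0951 (to 4 decimal places).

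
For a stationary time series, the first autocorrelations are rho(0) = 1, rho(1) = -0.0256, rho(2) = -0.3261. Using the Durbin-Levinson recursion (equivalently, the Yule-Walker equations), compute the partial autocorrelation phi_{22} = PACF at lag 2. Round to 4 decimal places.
\phi_{22} = -0.3270

The PACF at lag k is phi_{kk}, the last component of the solution
to the Yule-Walker system G_k phi = r_k where
  (G_k)_{ij} = rho(|i - j|), (r_k)_i = rho(i), i,j = 1..k.
Equivalently, Durbin-Levinson gives phi_{kk} iteratively:
  phi_{11} = rho(1)
  phi_{kk} = [rho(k) - sum_{j=1..k-1} phi_{k-1,j} rho(k-j)]
            / [1 - sum_{j=1..k-1} phi_{k-1,j} rho(j)],
  phi_{k,j} = phi_{k-1,j} - phi_{kk} phi_{k-1,k-j},  j = 1..k-1.
Step k = 1:
  phi_11 = rho(1) = -0.0256.
Step k = 2:
  phi_22 = [rho(2) - phi_11 rho(1)] / [1 - phi_11 rho(1)] = [-0.3261 - (-0.0256)(-0.0256)] / [1 - (-0.0256)(-0.0256)]
         = -0.32675536 / 0.99934464 = -0.327.
Therefore phi_{22} = -0.3270.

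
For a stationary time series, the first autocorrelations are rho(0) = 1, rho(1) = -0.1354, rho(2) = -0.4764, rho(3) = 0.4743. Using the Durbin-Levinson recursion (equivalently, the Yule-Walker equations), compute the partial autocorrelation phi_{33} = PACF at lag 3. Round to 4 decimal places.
\phi_{33} = 0.4220

The PACF at lag k is phi_{kk}, the last component of the solution
to the Yule-Walker system G_k phi = r_k where
  (G_k)_{ij} = rho(|i - j|), (r_k)_i = rho(i), i,j = 1..k.
Equivalently, Durbin-Levinson gives phi_{kk} iteratively:
  phi_{11} = rho(1)
  phi_{kk} = [rho(k) - sum_{j=1..k-1} phi_{k-1,j} rho(k-j)]
            / [1 - sum_{j=1..k-1} phi_{k-1,j} rho(j)],
  phi_{k,j} = phi_{k-1,j} - phi_{kk} phi_{k-1,k-j},  j = 1..k-1.
Step k = 1:
  phi_11 = rho(1) = -0.1354.
Step k = 2:
  phi_22 = [rho(2) - phi_11 rho(1)] / [1 - phi_11 rho(1)] = [-0.4764 - (-0.1354)(-0.1354)] / [1 - (-0.1354)(-0.1354)]
         = -0.49473316 / 0.98166684 = -0.503973.
  Update: phi_21 = phi_11 - phi_22 phi_11 = -0.1354 - (-0.503973)(-0.1354) = -0.203638.
Step k = 3:
  phi_33 = [rho(3) - phi_21 rho(2) - phi_22 rho(1)] / [1 - phi_21 rho(1) - phi_22 rho(2)]
    numerator   = 0.4743 - (-0.203638)(-0.4764) - (-0.503973)(-0.1354) = 0.30904903
    denominator = 1 - (-0.203638)(-0.1354) - (-0.503973)(-0.4764) = 0.7323349
  phi_33 = 0.30904903 / 0.7323349 = 0.422.
Therefore phi_{33} = 0.4220.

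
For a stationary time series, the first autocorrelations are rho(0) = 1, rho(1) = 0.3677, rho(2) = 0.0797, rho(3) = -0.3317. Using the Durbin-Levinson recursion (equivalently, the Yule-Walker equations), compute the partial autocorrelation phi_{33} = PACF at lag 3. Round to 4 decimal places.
\phi_{33} = -0.3940

The PACF at lag k is phi_{kk}, the last component of the solution
to the Yule-Walker system G_k phi = r_k where
  (G_k)_{ij} = rho(|i - j|), (r_k)_i = rho(i), i,j = 1..k.
Equivalently, Durbin-Levinson gives phi_{kk} iteratively:
  phi_{11} = rho(1)
  phi_{kk} = [rho(k) - sum_{j=1..k-1} phi_{k-1,j} rho(k-j)]
            / [1 - sum_{j=1..k-1} phi_{k-1,j} rho(j)],
  phi_{k,j} = phi_{k-1,j} - phi_{kk} phi_{k-1,k-j},  j = 1..k-1.
Step k = 1:
  phi_11 = rho(1) = 0.3677.
Step k = 2:
  phi_22 = [rho(2) - phi_11 rho(1)] / [1 - phi_11 rho(1)] = [0.0797 - (0.3677)(0.3677)] / [1 - (0.3677)(0.3677)]
         = -0.05550329 / 0.86479671 = -0.064181.
  Update: phi_21 = phi_11 - phi_22 phi_11 = 0.3677 - (-0.064181)(0.3677) = 0.391299.
Step k = 3:
  phi_33 = [rho(3) - phi_21 rho(2) - phi_22 rho(1)] / [1 - phi_21 rho(1) - phi_22 rho(2)]
    numerator   = -0.3317 - (0.391299)(0.0797) - (-0.064181)(0.3677) = -0.33928729
    denominator = 1 - (0.391299)(0.3677) - (-0.064181)(0.0797) = 0.86123447
  phi_33 = -0.33928729 / 0.86123447 = -0.394.
Therefore phi_{33} = -0.3940.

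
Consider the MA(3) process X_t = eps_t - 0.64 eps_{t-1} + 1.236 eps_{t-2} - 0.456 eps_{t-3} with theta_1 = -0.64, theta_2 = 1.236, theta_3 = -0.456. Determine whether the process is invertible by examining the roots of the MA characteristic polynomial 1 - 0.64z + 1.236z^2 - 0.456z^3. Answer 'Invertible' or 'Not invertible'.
\text{Not invertible}

The MA(q) characteristic polynomial is P(z) = 1 - 0.64z + 1.236z^2 - 0.456z^3.
Invertibility requires all roots to lie outside the unit circle, i.e. |z| > 1 for every root.
Degree 3: look for a simple real root z0 first, then factor out (1 - z/z0) and solve the remaining quadratic.
Testing z0 = 2.5: P(2.5) = 1 + (-0.64)(2.5) + (1.236)(2.5)^2 + (-0.456)(2.5)^3
  = 1 + (-1.6) + (7.725) + (-7.125) = 0.  So z_0 = 2.5 is a root, |z_0| = 2.5.
Divide out the factor (1 - 0.4 z) = (1 - z/z0) (since 1/z0 = 0.4):
  P(z) = (1 - 0.4 z)(1 + (-0.24) z + (1.14) z^2)
  [check: z-coef -0.24 - (0.4) = -0.64; z^2-coef 1.14 - (0.4)(-0.24) = 1.236; z^3-coef -(0.4)(1.14) = -0.456.]
Remaining roots from the quadratic factor 1 + (-0.24) z + (1.14) z^2:
  Set 1 + (-0.24) z + (1.14) z^2 = 0, i.e. a z^2 + b z + c = 0 with a = 1.14, b = -0.24, c = 1.
  Discriminant D = b^2 - 4ac = (-0.24)^2 - 4*(1.14)*1 = 0.0576 - (4.56) = -4.5024.
  D < 0, so the roots are the complex-conjugate pair z = (-b +/- i sqrt(-D)) / (2a) = 0.1053 +/- 0.9307i.
  For a conjugate pair |z|^2 = z * conj(z) = (product of roots) = c/a = 1/(1.14) = 0.877193, so |z| = sqrt(0.877193) = 0.9366 for both roots.
Moduli of all roots: 2.5000, 0.9366, 0.9366.
All moduli strictly greater than 1? No.
Verdict: Not invertible.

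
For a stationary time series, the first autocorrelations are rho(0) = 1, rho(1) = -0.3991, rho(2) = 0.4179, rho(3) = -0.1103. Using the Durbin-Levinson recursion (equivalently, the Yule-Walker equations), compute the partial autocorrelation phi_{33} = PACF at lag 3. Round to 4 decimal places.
\phi_{33} = 0.1681

The PACF at lag k is phi_{kk}, the last component of the solution
to the Yule-Walker system G_k phi = r_k where
  (G_k)_{ij} = rho(|i - j|), (r_k)_i = rho(i), i,j = 1..k.
Equivalently, Durbin-Levinson gives phi_{kk} iteratively:
  phi_{11} = rho(1)
  phi_{kk} = [rho(k) - sum_{j=1..k-1} phi_{k-1,j} rho(k-j)]
            / [1 - sum_{j=1..k-1} phi_{k-1,j} rho(j)],
  phi_{k,j} = phi_{k-1,j} - phi_{kk} phi_{k-1,k-j},  j = 1..k-1.
Step k = 1:
  phi_11 = rho(1) = -0.3991.
Step k = 2:
  phi_22 = [rho(2) - phi_11 rho(1)] / [1 - phi_11 rho(1)] = [0.4179 - (-0.3991)(-0.3991)] / [1 - (-0.3991)(-0.3991)]
         = 0.25861919 / 0.84071919 = 0.307617.
  Update: phi_21 = phi_11 - phi_22 phi_11 = -0.3991 - (0.307617)(-0.3991) = -0.27633.
Step k = 3:
  phi_33 = [rho(3) - phi_21 rho(2) - phi_22 rho(1)] / [1 - phi_21 rho(1) - phi_22 rho(2)]
    numerator   = -0.1103 - (-0.27633)(0.4179) - (0.307617)(-0.3991) = 0.12794818
    denominator = 1 - (-0.27633)(-0.3991) - (0.307617)(0.4179) = 0.76116363
  phi_33 = 0.12794818 / 0.76116363 = 0.1681.
Therefore phi_{33} = 0.1681.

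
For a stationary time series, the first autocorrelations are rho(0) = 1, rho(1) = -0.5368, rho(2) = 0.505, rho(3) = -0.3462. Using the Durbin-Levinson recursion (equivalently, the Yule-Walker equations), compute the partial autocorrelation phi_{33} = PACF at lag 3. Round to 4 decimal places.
\phi_{33} = 0.0090

The PACF at lag k is phi_{kk}, the last component of the solution
to the Yule-Walker system G_k phi = r_k where
  (G_k)_{ij} = rho(|i - j|), (r_k)_i = rho(i), i,j = 1..k.
Equivalently, Durbin-Levinson gives phi_{kk} iteratively:
  phi_{11} = rho(1)
  phi_{kk} = [rho(k) - sum_{j=1..k-1} phi_{k-1,j} rho(k-j)]
            / [1 - sum_{j=1..k-1} phi_{k-1,j} rho(j)],
  phi_{k,j} = phi_{k-1,j} - phi_{kk} phi_{k-1,k-j},  j = 1..k-1.
Step k = 1:
  phi_11 = rho(1) = -0.5368.
Step k = 2:
  phi_22 = [rho(2) - phi_11 rho(1)] / [1 - phi_11 rho(1)] = [0.505 - (-0.5368)(-0.5368)] / [1 - (-0.5368)(-0.5368)]
         = 0.21684576 / 0.71184576 = 0.304625.
  Update: phi_21 = phi_11 - phi_22 phi_11 = -0.5368 - (0.304625)(-0.5368) = -0.373277.
Step k = 3:
  phi_33 = [rho(3) - phi_21 rho(2) - phi_22 rho(1)] / [1 - phi_21 rho(1) - phi_22 rho(2)]
    numerator   = -0.3462 - (-0.373277)(0.505) - (0.304625)(-0.5368) = 0.00582764
    denominator = 1 - (-0.373277)(-0.5368) - (0.304625)(0.505) = 0.6457892
  phi_33 = 0.00582764 / 0.6457892 = 0.009.
Therefore phi_{33} = 0.0090.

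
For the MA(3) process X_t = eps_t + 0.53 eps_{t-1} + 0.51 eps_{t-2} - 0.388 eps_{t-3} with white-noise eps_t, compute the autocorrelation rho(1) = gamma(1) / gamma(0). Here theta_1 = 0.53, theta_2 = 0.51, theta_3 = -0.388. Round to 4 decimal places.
\rho(1) = 0.3561

For an MA(q) process with theta_0 = 1, the autocovariance is
  gamma(k) = sigma^2 * sum_{i=0..q-k} theta_i * theta_{i+k},
and rho(k) = gamma(k) / gamma(0). Sigma^2 cancels.
  numerator   = (1)*(0.53) + (0.53)*(0.51) + (0.51)*(-0.388) = 0.60242.
  denominator = (1)^2 + (0.53)^2 + (0.51)^2 + (-0.388)^2 = 1.691544.
  rho(1) = 0.60242 / 1.691544 = 0.3561.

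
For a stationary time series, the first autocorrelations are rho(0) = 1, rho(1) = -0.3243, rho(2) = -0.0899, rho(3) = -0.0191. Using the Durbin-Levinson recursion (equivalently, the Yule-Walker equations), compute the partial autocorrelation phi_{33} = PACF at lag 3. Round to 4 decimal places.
\phi_{33} = -0.1470

The PACF at lag k is phi_{kk}, the last component of the solution
to the Yule-Walker system G_k phi = r_k where
  (G_k)_{ij} = rho(|i - j|), (r_k)_i = rho(i), i,j = 1..k.
Equivalently, Durbin-Levinson gives phi_{kk} iteratively:
  phi_{11} = rho(1)
  phi_{kk} = [rho(k) - sum_{j=1..k-1} phi_{k-1,j} rho(k-j)]
            / [1 - sum_{j=1..k-1} phi_{k-1,j} rho(j)],
  phi_{k,j} = phi_{k-1,j} - phi_{kk} phi_{k-1,k-j},  j = 1..k-1.
Step k = 1:
  phi_11 = rho(1) = -0.3243.
Step k = 2:
  phi_22 = [rho(2) - phi_11 rho(1)] / [1 - phi_11 rho(1)] = [-0.0899 - (-0.3243)(-0.3243)] / [1 - (-0.3243)(-0.3243)]
         = -0.19507049 / 0.89482951 = -0.217997.
  Update: phi_21 = phi_11 - phi_22 phi_11 = -0.3243 - (-0.217997)(-0.3243) = -0.394997.
Step k = 3:
  phi_33 = [rho(3) - phi_21 rho(2) - phi_22 rho(1)] / [1 - phi_21 rho(1) - phi_22 rho(2)]
    numerator   = -0.0191 - (-0.394997)(-0.0899) - (-0.217997)(-0.3243) = -0.12530674
    denominator = 1 - (-0.394997)(-0.3243) - (-0.217997)(-0.0899) = 0.85230465
  phi_33 = -0.12530674 / 0.85230465 = -0.147.
Therefore phi_{33} = -0.1470.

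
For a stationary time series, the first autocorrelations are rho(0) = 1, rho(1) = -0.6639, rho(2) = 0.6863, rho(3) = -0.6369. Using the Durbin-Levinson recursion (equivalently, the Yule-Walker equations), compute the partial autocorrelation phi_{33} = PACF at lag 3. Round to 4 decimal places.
\phi_{33} = -0.1990

The PACF at lag k is phi_{kk}, the last component of the solution
to the Yule-Walker system G_k phi = r_k where
  (G_k)_{ij} = rho(|i - j|), (r_k)_i = rho(i), i,j = 1..k.
Equivalently, Durbin-Levinson gives phi_{kk} iteratively:
  phi_{11} = rho(1)
  phi_{kk} = [rho(k) - sum_{j=1..k-1} phi_{k-1,j} rho(k-j)]
            / [1 - sum_{j=1..k-1} phi_{k-1,j} rho(j)],
  phi_{k,j} = phi_{k-1,j} - phi_{kk} phi_{k-1,k-j},  j = 1..k-1.
Step k = 1:
  phi_11 = rho(1) = -0.6639.
Step k = 2:
  phi_22 = [rho(2) - phi_11 rho(1)] / [1 - phi_11 rho(1)] = [0.6863 - (-0.6639)(-0.6639)] / [1 - (-0.6639)(-0.6639)]
         = 0.24553679 / 0.55923679 = 0.439057.
  Update: phi_21 = phi_11 - phi_22 phi_11 = -0.6639 - (0.439057)(-0.6639) = -0.37241.
Step k = 3:
  phi_33 = [rho(3) - phi_21 rho(2) - phi_22 rho(1)] / [1 - phi_21 rho(1) - phi_22 rho(2)]
    numerator   = -0.6369 - (-0.37241)(0.6863) - (0.439057)(-0.6639) = -0.08982505
    denominator = 1 - (-0.37241)(-0.6639) - (0.439057)(0.6863) = 0.45143216
  phi_33 = -0.08982505 / 0.45143216 = -0.199.
Therefore phi_{33} = -0.1990.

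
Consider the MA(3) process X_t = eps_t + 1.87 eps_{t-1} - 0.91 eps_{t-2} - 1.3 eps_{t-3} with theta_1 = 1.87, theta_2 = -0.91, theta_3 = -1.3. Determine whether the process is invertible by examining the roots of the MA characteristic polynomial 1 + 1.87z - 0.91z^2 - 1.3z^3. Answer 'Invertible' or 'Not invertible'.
\text{Not invertible}

The MA(q) characteristic polynomial is P(z) = 1 + 1.87z - 0.91z^2 - 1.3z^3.
Invertibility requires all roots to lie outside the unit circle, i.e. |z| > 1 for every root.
Degree 3: look for a simple real root z0 first, then factor out (1 - z/z0) and solve the remaining quadratic.
Testing z0 = -0.5: P(-0.5) = 1 + (1.87)(-0.5) + (-0.91)(-0.5)^2 + (-1.3)(-0.5)^3
  = 1 + (-0.935) + (-0.2275) + (0.1625) = 0.  So z_0 = -0.5 is a root, |z_0| = 0.5.
Divide out the factor (1 + 2 z) = (1 - z/z0) (since 1/z0 = -2):
  P(z) = (1 + 2 z)(1 + (-0.13) z + (-0.65) z^2)
  [check: z-coef -0.13 - (-2) = 1.87; z^2-coef -0.65 - (-2)(-0.13) = -0.91; z^3-coef -(-2)(-0.65) = -1.3.]
Remaining roots from the quadratic factor 1 + (-0.13) z + (-0.65) z^2:
  Set 1 + (-0.13) z + (-0.65) z^2 = 0, i.e. a z^2 + b z + c = 0 with a = -0.65, b = -0.13, c = 1.
  Discriminant D = b^2 - 4ac = (-0.13)^2 - 4*(-0.65)*1 = 0.0169 - (-2.6) = 2.6169.
  D >= 0, so the roots are real: z = (-b +/- sqrt(D)) / (2a) = (0.13 +/- 1.617684) / (-1.3).
    z_1 = (0.13 + 1.617684) / (-1.3) = -1.3444,   |z_1| = 1.3444.
    z_2 = (0.13 - 1.617684) / (-1.3) = 1.1444,   |z_2| = 1.1444.
Moduli of all roots: 0.5000, 1.3444, 1.1444.
All moduli strictly greater than 1? No.
Verdict: Not invertible.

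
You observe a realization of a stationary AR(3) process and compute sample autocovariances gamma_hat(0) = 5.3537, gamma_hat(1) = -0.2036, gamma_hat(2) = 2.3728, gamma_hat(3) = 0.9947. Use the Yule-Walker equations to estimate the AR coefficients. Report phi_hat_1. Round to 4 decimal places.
\hat\phi_{1} = -0.1380

The Yule-Walker equations for an AR(p) process read, in matrix form,
  Gamma_p phi = r_p,   with   (Gamma_p)_{ij} = gamma(|i - j|),
                       (r_p)_i = gamma(i),   i,j = 1..p.
Substitute the sample gammas (Toeplitz matrix and right-hand side of size 3):
  Gamma_p = [[5.3537, -0.2036, 2.3728], [-0.2036, 5.3537, -0.2036], [2.3728, -0.2036, 5.3537]]
  r_p     = [-0.2036, 2.3728, 0.9947]
Written out (R1..R3):
  (R1) 5.3537 phi_1 - 0.2036 phi_2 + 2.3728 phi_3 = -0.2036
  (R2) -0.2036 phi_1 + 5.3537 phi_2 - 0.2036 phi_3 = 2.3728
  (R3) 2.3728 phi_1 - 0.2036 phi_2 + 5.3537 phi_3 = 0.9947
Gaussian elimination:
  R2 <- R2 - (-0.2036/5.3537) R1 = R2 - (-0.03803) R1:  5.345957 phi_2 - 0.113363 phi_3 = 2.365057
  R3 <- R3 - (2.3728/5.3537) R1 = R3 - (0.443208) R1:  -0.113363 phi_2 + 4.302057 phi_3 = 1.084937
  R3 <- R3 - (-0.113363/5.345957) R2 = R3 - (-0.021205) R2:  4.299653 phi_3 = 1.135089
Back-substitution:
  phi_hat_3 = 1.135089 / 4.299653 = 0.263995
  phi_hat_2 = (2.365057 - (-0.113363)(0.263995)) / 5.345957 = 0.447999
  phi_hat_1 = (-0.2036 - (-0.2036)(0.447999) - (2.3728)(0.263995)) / 5.3537 = -0.137997
So phi_hat = [-0.1380, 0.4480, 0.2640].
Therefore phi_hat_1 = -0.1380.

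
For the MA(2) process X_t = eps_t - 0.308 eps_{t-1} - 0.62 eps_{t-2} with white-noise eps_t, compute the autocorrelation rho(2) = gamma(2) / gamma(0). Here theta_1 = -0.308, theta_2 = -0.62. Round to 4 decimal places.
\rho(2) = -0.4191

For an MA(q) process with theta_0 = 1, the autocovariance is
  gamma(k) = sigma^2 * sum_{i=0..q-k} theta_i * theta_{i+k},
and rho(k) = gamma(k) / gamma(0). Sigma^2 cancels.
  numerator   = (1)*(-0.62) = -0.62.
  denominator = (1)^2 + (-0.308)^2 + (-0.62)^2 = 1.479264.
  rho(2) = -0.62 / 1.479264 = -0.4191.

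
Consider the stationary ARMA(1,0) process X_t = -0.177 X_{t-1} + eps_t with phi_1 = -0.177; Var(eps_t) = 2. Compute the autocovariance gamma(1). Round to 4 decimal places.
\gamma(1) = -0.3654

Multiply the model equation by X_{t-k} and take expectations. With theta_0 = psi_0 = 1 and psi_j the MA(infinity) weights, this gives
  gamma(k) - sum_i phi_i gamma(k-i) = c_k,
  c_k = sigma^2 * sum_{j=k..q} theta_j psi_{j-k}   (c_k = 0 for k > q),
using gamma(-m) = gamma(m).
Pure AR (q = 0): c_0 = sigma^2 = 2, c_k = 0 for k >= 1.
Equations for k = 0 and k = 1 (AR order 1):
  gamma(0) = phi_1 gamma(1) + c_0
  gamma(1) = phi_1 gamma(0) + c_1
Substituting the second into the first: gamma(0) (1 - phi_1^2) = c_0 + phi_1 c_1, so
  gamma(0) = c_0 / (1 - phi_1^2) = 2 / (1 - (-0.177)^2) = 2 / 0.968671 = 2.064685.
  gamma(1) = phi_1 gamma(0) = (-0.177)(2.064685) = -0.365449.
Therefore gamma(1) = -0.3654 (to 4 decimal places).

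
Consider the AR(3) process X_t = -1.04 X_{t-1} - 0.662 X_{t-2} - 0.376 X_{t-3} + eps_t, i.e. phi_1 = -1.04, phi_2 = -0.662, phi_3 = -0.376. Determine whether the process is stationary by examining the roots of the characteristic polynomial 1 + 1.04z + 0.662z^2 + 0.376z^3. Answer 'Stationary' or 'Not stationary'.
\text{Stationary}

The AR(p) characteristic polynomial is P(z) = 1 + 1.04z + 0.662z^2 + 0.376z^3.
Stationarity requires all roots to lie outside the unit circle, i.e. |z| > 1 for every root.
Degree 3: look for a simple real root z0 first, then factor out (1 - z/z0) and solve the remaining quadratic.
Testing z0 = -1.25: P(-1.25) = 1 + (1.04)(-1.25) + (0.662)(-1.25)^2 + (0.376)(-1.25)^3
  = 1 + (-1.3) + (1.034375) + (-0.734375) = 0.  So z_0 = -1.25 is a root, |z_0| = 1.25.
Divide out the factor (1 + 0.8 z) = (1 - z/z0) (since 1/z0 = -0.8):
  P(z) = (1 + 0.8 z)(1 + (0.24) z + (0.47) z^2)
  [check: z-coef 0.24 - (-0.8) = 1.04; z^2-coef 0.47 - (-0.8)(0.24) = 0.662; z^3-coef -(-0.8)(0.47) = 0.376.]
Remaining roots from the quadratic factor 1 + (0.24) z + (0.47) z^2:
  Set 1 + (0.24) z + (0.47) z^2 = 0, i.e. a z^2 + b z + c = 0 with a = 0.47, b = 0.24, c = 1.
  Discriminant D = b^2 - 4ac = (0.24)^2 - 4*(0.47)*1 = 0.0576 - (1.88) = -1.8224.
  D < 0, so the roots are the complex-conjugate pair z = (-b +/- i sqrt(-D)) / (2a) = -0.2553 +/- 1.4361i.
  For a conjugate pair |z|^2 = z * conj(z) = (product of roots) = c/a = 1/(0.47) = 2.12766, so |z| = sqrt(2.12766) = 1.4586 for both roots.
Moduli of all roots: 1.2500, 1.4586, 1.4586.
All moduli strictly greater than 1? Yes.
Verdict: Stationary.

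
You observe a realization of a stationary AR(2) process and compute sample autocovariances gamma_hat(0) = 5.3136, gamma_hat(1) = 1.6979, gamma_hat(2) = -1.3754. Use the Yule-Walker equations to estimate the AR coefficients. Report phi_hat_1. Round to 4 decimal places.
\hat\phi_{1} = 0.4480

The Yule-Walker equations for an AR(p) process read, in matrix form,
  Gamma_p phi = r_p,   with   (Gamma_p)_{ij} = gamma(|i - j|),
                       (r_p)_i = gamma(i),   i,j = 1..p.
Substitute the sample gammas (Toeplitz matrix and right-hand side of size 2):
  Gamma_p = [[5.3136, 1.6979], [1.6979, 5.3136]]
  r_p     = [1.6979, -1.3754]
Written out:
  5.3136 phi_1 + 1.6979 phi_2 = 1.6979
  1.6979 phi_1 + 5.3136 phi_2 = -1.3754
Solve by Cramer's rule:
  det = gamma(0)^2 - gamma(1)^2 = (5.3136)^2 - (1.6979)^2 = 28.23434496 - 2.88286441 = 25.35148055
  phi_hat_1 = [gamma(1) gamma(0) - gamma(1) gamma(2)] / det = [(1.6979)(5.3136) - (1.6979)(-1.3754)] / 25.35148055 = 11.3572531 / 25.35148055 = 0.448
  phi_hat_2 = [gamma(0) gamma(2) - gamma(1)^2] / det = [(5.3136)(-1.3754) - (1.6979)^2] / 25.35148055 = -10.19118985 / 25.35148055 = -0.402
So phi_hat = [0.4480, -0.4020].
Therefore phi_hat_1 = 0.4480.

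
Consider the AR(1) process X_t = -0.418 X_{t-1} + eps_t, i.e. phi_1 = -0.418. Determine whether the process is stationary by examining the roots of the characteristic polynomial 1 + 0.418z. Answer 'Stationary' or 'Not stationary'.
\text{Stationary}

The AR(p) characteristic polynomial is P(z) = 1 + 0.418z.
Stationarity requires all roots to lie outside the unit circle, i.e. |z| > 1 for every root.
This is linear in z: 1 + (0.418) z = 0  =>  z = -1/(0.418) = -2.392344,  |z| = 2.392344.
Moduli of all roots: 2.3923.
All moduli strictly greater than 1? Yes.
Verdict: Stationary.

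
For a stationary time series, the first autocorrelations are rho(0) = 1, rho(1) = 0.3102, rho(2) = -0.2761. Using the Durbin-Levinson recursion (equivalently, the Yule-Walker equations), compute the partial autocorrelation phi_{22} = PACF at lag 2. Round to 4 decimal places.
\phi_{22} = -0.4120

The PACF at lag k is phi_{kk}, the last component of the solution
to the Yule-Walker system G_k phi = r_k where
  (G_k)_{ij} = rho(|i - j|), (r_k)_i = rho(i), i,j = 1..k.
Equivalently, Durbin-Levinson gives phi_{kk} iteratively:
  phi_{11} = rho(1)
  phi_{kk} = [rho(k) - sum_{j=1..k-1} phi_{k-1,j} rho(k-j)]
            / [1 - sum_{j=1..k-1} phi_{k-1,j} rho(j)],
  phi_{k,j} = phi_{k-1,j} - phi_{kk} phi_{k-1,k-j},  j = 1..k-1.
Step k = 1:
  phi_11 = rho(1) = 0.3102.
Step k = 2:
  phi_22 = [rho(2) - phi_11 rho(1)] / [1 - phi_11 rho(1)] = [-0.2761 - (0.3102)(0.3102)] / [1 - (0.3102)(0.3102)]
         = -0.37232404 / 0.90377596 = -0.412.
Therefore phi_{22} = -0.4120.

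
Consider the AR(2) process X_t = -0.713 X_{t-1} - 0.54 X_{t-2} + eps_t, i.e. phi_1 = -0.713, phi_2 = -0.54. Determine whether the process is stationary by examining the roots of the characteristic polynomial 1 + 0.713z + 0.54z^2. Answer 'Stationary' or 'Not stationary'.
\text{Stationary}

The AR(p) characteristic polynomial is P(z) = 1 + 0.713z + 0.54z^2.
Stationarity requires all roots to lie outside the unit circle, i.e. |z| > 1 for every root.
Set 1 + (0.713) z + (0.54) z^2 = 0, i.e. a z^2 + b z + c = 0 with a = 0.54, b = 0.713, c = 1.
Discriminant D = b^2 - 4ac = (0.713)^2 - 4*(0.54)*1 = 0.508369 - (2.16) = -1.651631.
D < 0, so the roots are the complex-conjugate pair z = (-b +/- i sqrt(-D)) / (2a) = -0.6602 +/- 1.19i.
For a conjugate pair |z|^2 = z * conj(z) = (product of roots) = c/a = 1/(0.54) = 1.851852, so |z| = sqrt(1.851852) = 1.3608 for both roots.
Moduli of all roots: 1.3608, 1.3608.
All moduli strictly greater than 1? Yes.
Verdict: Stationary.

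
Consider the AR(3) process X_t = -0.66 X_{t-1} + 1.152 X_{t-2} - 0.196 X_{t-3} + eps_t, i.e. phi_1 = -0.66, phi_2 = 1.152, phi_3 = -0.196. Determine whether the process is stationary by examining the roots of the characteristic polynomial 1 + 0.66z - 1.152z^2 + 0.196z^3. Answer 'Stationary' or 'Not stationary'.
\text{Not stationary}

The AR(p) characteristic polynomial is P(z) = 1 + 0.66z - 1.152z^2 + 0.196z^3.
Stationarity requires all roots to lie outside the unit circle, i.e. |z| > 1 for every root.
Degree 3: look for a simple real root z0 first, then factor out (1 - z/z0) and solve the remaining quadratic.
Testing z0 = 5: P(5) = 1 + (0.66)(5) + (-1.152)(5)^2 + (0.196)(5)^3
  = 1 + (3.3) + (-28.8) + (24.5) = 0.  So z_0 = 5 is a root, |z_0| = 5.
Divide out the factor (1 - 0.2 z) = (1 - z/z0) (since 1/z0 = 0.2):
  P(z) = (1 - 0.2 z)(1 + (0.86) z + (-0.98) z^2)
  [check: z-coef 0.86 - (0.2) = 0.66; z^2-coef -0.98 - (0.2)(0.86) = -1.152; z^3-coef -(0.2)(-0.98) = 0.196.]
Remaining roots from the quadratic factor 1 + (0.86) z + (-0.98) z^2:
  Set 1 + (0.86) z + (-0.98) z^2 = 0, i.e. a z^2 + b z + c = 0 with a = -0.98, b = 0.86, c = 1.
  Discriminant D = b^2 - 4ac = (0.86)^2 - 4*(-0.98)*1 = 0.7396 - (-3.92) = 4.6596.
  D >= 0, so the roots are real: z = (-b +/- sqrt(D)) / (2a) = (-0.86 +/- 2.158611) / (-1.96).
    z_1 = (-0.86 + 2.158611) / (-1.96) = -0.6626,   |z_1| = 0.6626.
    z_2 = (-0.86 - 2.158611) / (-1.96) = 1.5401,   |z_2| = 1.5401.
Moduli of all roots: 5.0000, 0.6626, 1.5401.
All moduli strictly greater than 1? No.
Verdict: Not stationary.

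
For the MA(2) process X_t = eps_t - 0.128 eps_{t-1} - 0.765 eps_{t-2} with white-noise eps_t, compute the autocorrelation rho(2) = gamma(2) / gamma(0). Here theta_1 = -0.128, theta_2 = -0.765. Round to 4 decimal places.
\rho(2) = -0.4776

For an MA(q) process with theta_0 = 1, the autocovariance is
  gamma(k) = sigma^2 * sum_{i=0..q-k} theta_i * theta_{i+k},
and rho(k) = gamma(k) / gamma(0). Sigma^2 cancels.
  numerator   = (1)*(-0.765) = -0.765.
  denominator = (1)^2 + (-0.128)^2 + (-0.765)^2 = 1.601609.
  rho(2) = -0.765 / 1.601609 = -0.4776.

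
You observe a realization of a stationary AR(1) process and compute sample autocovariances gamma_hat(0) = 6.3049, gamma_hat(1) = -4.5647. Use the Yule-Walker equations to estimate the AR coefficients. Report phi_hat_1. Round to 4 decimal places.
\hat\phi_{1} = -0.7240

The Yule-Walker equations for an AR(p) process read, in matrix form,
  Gamma_p phi = r_p,   with   (Gamma_p)_{ij} = gamma(|i - j|),
                       (r_p)_i = gamma(i),   i,j = 1..p.
Substitute the sample gammas (Toeplitz matrix and right-hand side of size 1):
  Gamma_p = [[6.3049]]
  r_p     = [-4.5647]
With p = 1 this is the single equation gamma(0) phi_1 = gamma(1):
  phi_hat_1 = gamma(1) / gamma(0) = -4.5647 / 6.3049 = -0.7240.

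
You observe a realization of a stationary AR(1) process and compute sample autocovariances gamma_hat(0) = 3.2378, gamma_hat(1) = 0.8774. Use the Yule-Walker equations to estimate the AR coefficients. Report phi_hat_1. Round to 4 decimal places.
\hat\phi_{1} = 0.2710

The Yule-Walker equations for an AR(p) process read, in matrix form,
  Gamma_p phi = r_p,   with   (Gamma_p)_{ij} = gamma(|i - j|),
                       (r_p)_i = gamma(i),   i,j = 1..p.
Substitute the sample gammas (Toeplitz matrix and right-hand side of size 1):
  Gamma_p = [[3.2378]]
  r_p     = [0.8774]
With p = 1 this is the single equation gamma(0) phi_1 = gamma(1):
  phi_hat_1 = gamma(1) / gamma(0) = 0.8774 / 3.2378 = 0.2710.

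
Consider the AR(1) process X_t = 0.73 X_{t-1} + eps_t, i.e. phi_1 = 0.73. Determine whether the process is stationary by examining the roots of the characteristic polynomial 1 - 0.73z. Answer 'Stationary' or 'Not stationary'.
\text{Stationary}

The AR(p) characteristic polynomial is P(z) = 1 - 0.73z.
Stationarity requires all roots to lie outside the unit circle, i.e. |z| > 1 for every root.
This is linear in z: 1 + (-0.73) z = 0  =>  z = -1/(-0.73) = 1.369863,  |z| = 1.369863.
Moduli of all roots: 1.3699.
All moduli strictly greater than 1? Yes.
Verdict: Stationary.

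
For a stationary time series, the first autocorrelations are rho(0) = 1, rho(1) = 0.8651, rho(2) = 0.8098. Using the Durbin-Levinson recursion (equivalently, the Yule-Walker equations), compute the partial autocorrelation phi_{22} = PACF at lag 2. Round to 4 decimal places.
\phi_{22} = 0.2440

The PACF at lag k is phi_{kk}, the last component of the solution
to the Yule-Walker system G_k phi = r_k where
  (G_k)_{ij} = rho(|i - j|), (r_k)_i = rho(i), i,j = 1..k.
Equivalently, Durbin-Levinson gives phi_{kk} iteratively:
  phi_{11} = rho(1)
  phi_{kk} = [rho(k) - sum_{j=1..k-1} phi_{k-1,j} rho(k-j)]
            / [1 - sum_{j=1..k-1} phi_{k-1,j} rho(j)],
  phi_{k,j} = phi_{k-1,j} - phi_{kk} phi_{k-1,k-j},  j = 1..k-1.
Step k = 1:
  phi_11 = rho(1) = 0.8651.
Step k = 2:
  phi_22 = [rho(2) - phi_11 rho(1)] / [1 - phi_11 rho(1)] = [0.8098 - (0.8651)(0.8651)] / [1 - (0.8651)(0.8651)]
         = 0.06140199 / 0.25160199 = 0.244.
Therefore phi_{22} = 0.2440.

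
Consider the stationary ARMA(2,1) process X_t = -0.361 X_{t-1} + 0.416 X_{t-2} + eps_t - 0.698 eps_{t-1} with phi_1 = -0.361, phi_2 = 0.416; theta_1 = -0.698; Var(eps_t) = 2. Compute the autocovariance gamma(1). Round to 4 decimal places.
\gamma(1) = -8.0767

Multiply the model equation by X_{t-k} and take expectations. With theta_0 = psi_0 = 1 and psi_j the MA(infinity) weights, this gives
  gamma(k) - sum_i phi_i gamma(k-i) = c_k,
  c_k = sigma^2 * sum_{j=k..q} theta_j psi_{j-k}   (c_k = 0 for k > q),
using gamma(-m) = gamma(m).
psi-weights needed (psi_j = theta_j + sum_i phi_i psi_{j-i}):
  psi_1 = theta_1 + phi_1 = -0.698 + (-0.361) = -1.059
Right-hand sides:
  c_0 = sigma^2 (1 + theta_1 psi_1) = 2 * (1 + (-0.698)(-1.059)) = 2 * 1.739182 = 3.478364
  c_1 = sigma^2 theta_1 = 2 * (-0.698) = -1.396
  c_2 = 0
Equations for k = 0, 1, 2 (AR order 2, c_2 = 0):
  (E0) gamma(0) = phi_1 gamma(1) + phi_2 gamma(2) + c_0
  (E1) gamma(1) = phi_1 gamma(0) + phi_2 gamma(1) + c_1
  (E2) gamma(2) = phi_1 gamma(1) + phi_2 gamma(0)
From (E1): gamma(1) = A gamma(0) + B with
  A = phi_1 / (1 - phi_2) = -0.361 / 0.584 = -0.618151,   B = c_1 / (1 - phi_2) = -1.396 / 0.584 = -2.390411.
Insert (E2) into (E0): gamma(0) (1 - phi_2^2) = phi_1 (1 + phi_2) gamma(1) + c_0.
  phi_1 (1 + phi_2) = (-0.361)(1.416) = -0.511176,   1 - phi_2^2 = 0.826944.
Replace gamma(1) by A gamma(0) + B and collect gamma(0):
  gamma(0) [0.826944 - (-0.511176)(-0.618151)] = (-0.511176)(-2.390411) + 3.478364
  gamma(0) * 0.51096 = 4.700285
  gamma(0) = 4.700285 / 0.51096 = 9.198925.
  gamma(1) = A gamma(0) + B = (-0.618151)(9.198925) + (-2.390411) = -8.076733.
Therefore gamma(1) = -8.0767 (to 4 decimal places).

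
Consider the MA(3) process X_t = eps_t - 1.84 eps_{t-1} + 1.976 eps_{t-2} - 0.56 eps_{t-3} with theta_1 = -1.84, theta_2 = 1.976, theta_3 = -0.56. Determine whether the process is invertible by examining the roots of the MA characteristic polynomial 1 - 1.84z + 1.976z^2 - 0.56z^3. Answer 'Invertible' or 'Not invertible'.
\text{Not invertible}

The MA(q) characteristic polynomial is P(z) = 1 - 1.84z + 1.976z^2 - 0.56z^3.
Invertibility requires all roots to lie outside the unit circle, i.e. |z| > 1 for every root.
Degree 3: look for a simple real root z0 first, then factor out (1 - z/z0) and solve the remaining quadratic.
Testing z0 = 2.5: P(2.5) = 1 + (-1.84)(2.5) + (1.976)(2.5)^2 + (-0.56)(2.5)^3
  = 1 + (-4.6) + (12.35) + (-8.75) = 0.  So z_0 = 2.5 is a root, |z_0| = 2.5.
Divide out the factor (1 - 0.4 z) = (1 - z/z0) (since 1/z0 = 0.4):
  P(z) = (1 - 0.4 z)(1 + (-1.44) z + (1.4) z^2)
  [check: z-coef -1.44 - (0.4) = -1.84; z^2-coef 1.4 - (0.4)(-1.44) = 1.976; z^3-coef -(0.4)(1.4) = -0.56.]
Remaining roots from the quadratic factor 1 + (-1.44) z + (1.4) z^2:
  Set 1 + (-1.44) z + (1.4) z^2 = 0, i.e. a z^2 + b z + c = 0 with a = 1.4, b = -1.44, c = 1.
  Discriminant D = b^2 - 4ac = (-1.44)^2 - 4*(1.4)*1 = 2.0736 - (5.6) = -3.5264.
  D < 0, so the roots are the complex-conjugate pair z = (-b +/- i sqrt(-D)) / (2a) = 0.5143 +/- 0.6707i.
  For a conjugate pair |z|^2 = z * conj(z) = (product of roots) = c/a = 1/(1.4) = 0.714286, so |z| = sqrt(0.714286) = 0.8452 for both roots.
Moduli of all roots: 2.5000, 0.8452, 0.8452.
All moduli strictly greater than 1? No.
Verdict: Not invertible.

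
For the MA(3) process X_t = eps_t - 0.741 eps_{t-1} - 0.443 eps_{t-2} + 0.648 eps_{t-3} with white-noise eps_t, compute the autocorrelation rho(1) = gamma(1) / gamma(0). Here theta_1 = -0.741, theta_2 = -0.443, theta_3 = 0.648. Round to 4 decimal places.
\rho(1) = -0.3232

For an MA(q) process with theta_0 = 1, the autocovariance is
  gamma(k) = sigma^2 * sum_{i=0..q-k} theta_i * theta_{i+k},
and rho(k) = gamma(k) / gamma(0). Sigma^2 cancels.
  numerator   = (1)*(-0.741) + (-0.741)*(-0.443) + (-0.443)*(0.648) = -0.699801.
  denominator = (1)^2 + (-0.741)^2 + (-0.443)^2 + (0.648)^2 = 2.165234.
  rho(1) = -0.699801 / 2.165234 = -0.3232.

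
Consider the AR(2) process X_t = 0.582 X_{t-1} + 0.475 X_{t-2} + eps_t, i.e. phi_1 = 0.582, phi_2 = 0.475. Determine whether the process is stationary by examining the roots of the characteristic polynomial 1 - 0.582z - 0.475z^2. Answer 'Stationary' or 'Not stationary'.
\text{Not stationary}

The AR(p) characteristic polynomial is P(z) = 1 - 0.582z - 0.475z^2.
Stationarity requires all roots to lie outside the unit circle, i.e. |z| > 1 for every root.
Set 1 + (-0.582) z + (-0.475) z^2 = 0, i.e. a z^2 + b z + c = 0 with a = -0.475, b = -0.582, c = 1.
Discriminant D = b^2 - 4ac = (-0.582)^2 - 4*(-0.475)*1 = 0.338724 - (-1.9) = 2.238724.
D >= 0, so the roots are real: z = (-b +/- sqrt(D)) / (2a) = (0.582 +/- 1.496237) / (-0.95).
  z_1 = (0.582 + 1.496237) / (-0.95) = -2.1876,   |z_1| = 2.1876.
  z_2 = (0.582 - 1.496237) / (-0.95) = 0.9624,   |z_2| = 0.9624.
Moduli of all roots: 2.1876, 0.9624.
All moduli strictly greater than 1? No.
Verdict: Not stationary.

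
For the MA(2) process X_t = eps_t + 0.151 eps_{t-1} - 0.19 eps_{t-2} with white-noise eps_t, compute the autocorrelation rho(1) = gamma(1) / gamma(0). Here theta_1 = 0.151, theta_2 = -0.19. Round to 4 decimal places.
\rho(1) = 0.1155

For an MA(q) process with theta_0 = 1, the autocovariance is
  gamma(k) = sigma^2 * sum_{i=0..q-k} theta_i * theta_{i+k},
and rho(k) = gamma(k) / gamma(0). Sigma^2 cancels.
  numerator   = (1)*(0.151) + (0.151)*(-0.19) = 0.12231.
  denominator = (1)^2 + (0.151)^2 + (-0.19)^2 = 1.058901.
  rho(1) = 0.12231 / 1.058901 = 0.1155.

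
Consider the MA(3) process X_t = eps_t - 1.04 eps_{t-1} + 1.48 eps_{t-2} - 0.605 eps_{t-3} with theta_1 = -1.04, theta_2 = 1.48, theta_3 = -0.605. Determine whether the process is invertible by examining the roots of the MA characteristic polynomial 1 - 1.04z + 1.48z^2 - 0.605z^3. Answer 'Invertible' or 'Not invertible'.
\text{Not invertible}

The MA(q) characteristic polynomial is P(z) = 1 - 1.04z + 1.48z^2 - 0.605z^3.
Invertibility requires all roots to lie outside the unit circle, i.e. |z| > 1 for every root.
Degree 3: look for a simple real root z0 first, then factor out (1 - z/z0) and solve the remaining quadratic.
Testing z0 = 2: P(2) = 1 + (-1.04)(2) + (1.48)(2)^2 + (-0.605)(2)^3
  = 1 + (-2.08) + (5.92) + (-4.84) = 0.  So z_0 = 2 is a root, |z_0| = 2.
Divide out the factor (1 - 0.5 z) = (1 - z/z0) (since 1/z0 = 0.5):
  P(z) = (1 - 0.5 z)(1 + (-0.54) z + (1.21) z^2)
  [check: z-coef -0.54 - (0.5) = -1.04; z^2-coef 1.21 - (0.5)(-0.54) = 1.48; z^3-coef -(0.5)(1.21) = -0.605.]
Remaining roots from the quadratic factor 1 + (-0.54) z + (1.21) z^2:
  Set 1 + (-0.54) z + (1.21) z^2 = 0, i.e. a z^2 + b z + c = 0 with a = 1.21, b = -0.54, c = 1.
  Discriminant D = b^2 - 4ac = (-0.54)^2 - 4*(1.21)*1 = 0.2916 - (4.84) = -4.5484.
  D < 0, so the roots are the complex-conjugate pair z = (-b +/- i sqrt(-D)) / (2a) = 0.2231 +/- 0.8813i.
  For a conjugate pair |z|^2 = z * conj(z) = (product of roots) = c/a = 1/(1.21) = 0.826446, so |z| = sqrt(0.826446) = 0.9091 for both roots.
Moduli of all roots: 2.0000, 0.9091, 0.9091.
All moduli strictly greater than 1? No.
Verdict: Not invertible.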